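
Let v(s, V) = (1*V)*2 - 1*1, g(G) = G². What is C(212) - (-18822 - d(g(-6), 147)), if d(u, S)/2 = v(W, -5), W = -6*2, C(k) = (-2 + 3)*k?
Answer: 19012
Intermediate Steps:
C(k) = k (C(k) = 1*k = k)
W = -12
v(s, V) = -1 + 2*V (v(s, V) = V*2 - 1 = 2*V - 1 = -1 + 2*V)
d(u, S) = -22 (d(u, S) = 2*(-1 + 2*(-5)) = 2*(-1 - 10) = 2*(-11) = -22)
C(212) - (-18822 - d(g(-6), 147)) = 212 - (-18822 - 1*(-22)) = 212 - (-18822 + 22) = 212 - 1*(-18800) = 212 + 18800 = 19012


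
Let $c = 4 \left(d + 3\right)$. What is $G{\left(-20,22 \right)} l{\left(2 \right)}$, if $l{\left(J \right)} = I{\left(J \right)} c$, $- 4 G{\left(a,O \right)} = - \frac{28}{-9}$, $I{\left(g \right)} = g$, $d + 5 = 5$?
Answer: $- \frac{56}{3} \approx -18.667$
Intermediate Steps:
$d = 0$ ($d = -5 + 5 = 0$)
$G{\left(a,O \right)} = - \frac{7}{9}$ ($G{\left(a,O \right)} = - \frac{\left(-28\right) \frac{1}{-9}}{4} = - \frac{\left(-28\right) \left(- \frac{1}{9}\right)}{4} = \left(- \frac{1}{4}\right) \frac{28}{9} = - \frac{7}{9}$)
$c = 12$ ($c = 4 \left(0 + 3\right) = 4 \cdot 3 = 12$)
$l{\left(J \right)} = 12 J$ ($l{\left(J \right)} = J 12 = 12 J$)
$G{\left(-20,22 \right)} l{\left(2 \right)} = - \frac{7 \cdot 12 \cdot 2}{9} = \left(- \frac{7}{9}\right) 24 = - \frac{56}{3}$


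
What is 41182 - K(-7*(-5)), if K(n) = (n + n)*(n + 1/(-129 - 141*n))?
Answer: 98069459/2532 ≈ 38732.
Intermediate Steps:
K(n) = 2*n*(n + 1/(-129 - 141*n)) (K(n) = (2*n)*(n + 1/(-129 - 141*n)) = 2*n*(n + 1/(-129 - 141*n)))
41182 - K(-7*(-5)) = 41182 - 2*(-7*(-5))*(-1 + 129*(-7*(-5)) + 141*(-7*(-5))**2)/(3*(43 + 47*(-7*(-5)))) = 41182 - 2*35*(-1 + 129*35 + 141*35**2)/(3*(43 + 47*35)) = 41182 - 2*35*(-1 + 4515 + 141*1225)/(3*(43 + 1645)) = 41182 - 2*35*(-1 + 4515 + 172725)/(3*1688) = 41182 - 2*35*177239/(3*1688) = 41182 - 1*6203365/2532 = 41182 - 6203365/2532 = 98069459/2532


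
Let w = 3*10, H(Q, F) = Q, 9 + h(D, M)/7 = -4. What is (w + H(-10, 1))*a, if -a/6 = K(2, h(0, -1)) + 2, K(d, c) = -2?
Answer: 0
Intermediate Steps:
h(D, M) = -91 (h(D, M) = -63 + 7*(-4) = -63 - 28 = -91)
w = 30
a = 0 (a = -6*(-2 + 2) = -6*0 = 0)
(w + H(-10, 1))*a = (30 - 10)*0 = 20*0 = 0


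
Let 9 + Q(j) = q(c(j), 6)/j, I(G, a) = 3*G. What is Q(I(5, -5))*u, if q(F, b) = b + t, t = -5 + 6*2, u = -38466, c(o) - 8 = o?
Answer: 1564284/5 ≈ 3.1286e+5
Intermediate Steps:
c(o) = 8 + o
t = 7 (t = -5 + 12 = 7)
q(F, b) = 7 + b (q(F, b) = b + 7 = 7 + b)
Q(j) = -9 + 13/j (Q(j) = -9 + (7 + 6)/j = -9 + 13/j)
Q(I(5, -5))*u = (-9 + 13/((3*5)))*(-38466) = (-9 + 13/15)*(-38466) = -122/15*(-38466) = 1564284/5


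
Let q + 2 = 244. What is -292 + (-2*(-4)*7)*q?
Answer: 13260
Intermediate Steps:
q = 242 (q = -2 + 244 = 242)
-292 + (-2*(-4)*7)*q = -292 + (-2*(-4)*7)*242 = -292 + (8*7)*242 = -292 + 56*242 = -292 + 13552 = 13260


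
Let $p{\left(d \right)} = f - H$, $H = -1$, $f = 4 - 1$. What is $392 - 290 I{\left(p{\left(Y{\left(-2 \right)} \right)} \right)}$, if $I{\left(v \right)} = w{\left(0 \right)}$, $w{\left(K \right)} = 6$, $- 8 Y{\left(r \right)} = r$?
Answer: $-1348$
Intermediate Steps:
$f = 3$ ($f = 4 - 1 = 3$)
$Y{\left(r \right)} = - \frac{r}{8}$
$p{\left(d \right)} = 4$ ($p{\left(d \right)} = 3 - -1 = 3 + 1 = 4$)
$I{\left(v \right)} = 6$
$392 - 290 I{\left(p{\left(Y{\left(-2 \right)} \right)} \right)} = 392 - 1740 = -1348$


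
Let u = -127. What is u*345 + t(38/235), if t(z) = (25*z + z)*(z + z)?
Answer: -2419608287/55225 ≈ -43814.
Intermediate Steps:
t(z) = 52*z**2 (t(z) = (26*z)*(2*z) = 52*z**2)
u*345 + t(38/235) = -127*345 + 52*(38/235)**2 = -43815 + 52*(38*(1/235))**2 = -43815 + 52*(38/235)**2 = -43815 + 52*(1444/55225) = -43815 + 75088/55225 = -2419608287/55225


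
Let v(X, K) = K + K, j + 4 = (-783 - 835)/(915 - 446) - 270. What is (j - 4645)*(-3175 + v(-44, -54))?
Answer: 16160403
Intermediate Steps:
j = -130124/469 (j = -4 + ((-783 - 835)/(915 - 446) - 270) = -4 + (-1618/469 - 270) = -4 - 128248/469 = -130124/469 ≈ -277.45)
v(X, K) = 2*K
(j - 4645)*(-3175 + v(-44, -54)) = (-130124/469 - 4645)*(-3175 + 2*(-54)) = -2308629*(-3175 - 108)/469 = -2308629/469*(-3283) = 16160403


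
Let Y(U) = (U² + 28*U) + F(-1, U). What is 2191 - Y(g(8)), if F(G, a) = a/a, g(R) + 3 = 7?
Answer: 2062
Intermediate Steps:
g(R) = 4 (g(R) = -3 + 7 = 4)
F(G, a) = 1
Y(U) = 1 + U² + 28*U (Y(U) = (U² + 28*U) + 1 = 1 + U² + 28*U)
2191 - Y(g(8)) = 2191 - (1 + 4² + 28*4) = 2191 - (1 + 16 + 112) = 2191 - 1*129 = 2191 - 129 = 2062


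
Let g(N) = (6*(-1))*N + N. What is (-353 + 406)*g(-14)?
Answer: 3710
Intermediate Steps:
g(N) = -5*N (g(N) = -6*N + N = -5*N)
(-353 + 406)*g(-14) = (-353 + 406)*(-5*(-14)) = 53*70 = 3710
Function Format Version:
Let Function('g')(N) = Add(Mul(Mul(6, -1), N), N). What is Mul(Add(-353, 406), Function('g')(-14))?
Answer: 3710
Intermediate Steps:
Function('g')(N) = Mul(-5, N) (Function('g')(N) = Add(Mul(-6, N), N) = Mul(-5, N))
Mul(Add(-353, 406), Function('g')(-14)) = Mul(Add(-353, 406), Mul(-5, -14)) = Mul(53, 70) = 3710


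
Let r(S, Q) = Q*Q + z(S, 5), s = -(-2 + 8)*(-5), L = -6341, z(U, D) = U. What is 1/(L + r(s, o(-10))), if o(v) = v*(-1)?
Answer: -1/6211 ≈ -0.00016100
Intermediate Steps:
o(v) = -v
s = 30 (s = -6*(-5) = -1*(-30) = 30)
r(S, Q) = S + Q² (r(S, Q) = Q*Q + S = Q² + S = S + Q²)
1/(L + r(s, o(-10))) = 1/(-6341 + (30 + (-1*(-10))²)) = 1/(-6341 + (30 + 10²)) = 1/(-6341 + (30 + 100)) = 1/(-6341 + 130) = 1/(-6211) = -1/6211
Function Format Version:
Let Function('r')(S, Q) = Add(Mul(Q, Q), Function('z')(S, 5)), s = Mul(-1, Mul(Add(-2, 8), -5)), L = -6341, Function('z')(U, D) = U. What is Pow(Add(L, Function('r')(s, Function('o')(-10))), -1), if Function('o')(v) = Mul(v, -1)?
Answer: Rational(-1, 6211) ≈ -0.00016100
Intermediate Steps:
Function('o')(v) = Mul(-1, v)
s = 30 (s = Mul(-1, Mul(6, -5)) = Mul(-1, -30) = 30)
Function('r')(S, Q) = Add(S, Pow(Q, 2)) (Function('r')(S, Q) = Add(Mul(Q, Q), S) = Add(Pow(Q, 2), S) = Add(S, Pow(Q, 2)))
Pow(Add(L, Function('r')(s, Function('o')(-10))), -1) = Pow(Add(-6341, Add(30, Pow(Mul(-1, -10), 2))), -1) = Pow(Add(-6341, Add(30, Pow(10, 2))), -1) = Pow(Add(-6341, Add(30, 100)), -1) = Pow(Add(-6341, 130), -1) = Pow(-6211, -1) = Rational(-1, 6211)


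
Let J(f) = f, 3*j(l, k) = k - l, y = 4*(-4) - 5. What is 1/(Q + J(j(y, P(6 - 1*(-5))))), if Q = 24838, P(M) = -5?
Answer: 3/74530 ≈ 4.0252e-5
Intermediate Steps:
y = -21 (y = -16 - 5 = -21)
j(l, k) = -l/3 + k/3 (j(l, k) = (k - l)/3 = -l/3 + k/3)
1/(Q + J(j(y, P(6 - 1*(-5))))) = 1/(24838 + (-1/3*(-21) + (1/3)*(-5))) = 1/(24838 + (7 - 5/3)) = 1/(24838 + 16/3) = 1/(74530/3) = 3/74530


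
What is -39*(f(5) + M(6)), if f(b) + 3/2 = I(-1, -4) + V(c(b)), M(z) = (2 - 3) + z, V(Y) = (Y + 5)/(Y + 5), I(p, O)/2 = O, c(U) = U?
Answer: 273/2 ≈ 136.50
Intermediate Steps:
I(p, O) = 2*O
V(Y) = 1 (V(Y) = (5 + Y)/(5 + Y) = 1)
M(z) = -1 + z
f(b) = -17/2 (f(b) = -3/2 + (2*(-4) + 1) = -3/2 + (-8 + 1) = -3/2 - 7 = -17/2)
-39*(f(5) + M(6)) = -39*(-17/2 + (-1 + 6)) = -39*(-17/2 + 5) = -39*(-7/2) = 273/2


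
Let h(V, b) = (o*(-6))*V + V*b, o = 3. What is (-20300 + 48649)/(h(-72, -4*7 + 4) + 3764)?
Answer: 28349/6788 ≈ 4.1763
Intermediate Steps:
h(V, b) = -18*V + V*b (h(V, b) = (3*(-6))*V + V*b = -18*V + V*b)
(-20300 + 48649)/(h(-72, -4*7 + 4) + 3764) = (-20300 + 48649)/(-72*(-18 + (-4*7 + 4)) + 3764) = 28349/(-72*(-18 + (-28 + 4)) + 3764) = 28349/(-72*(-18 - 24) + 3764) = 28349/(-72*(-42) + 3764) = 28349/(3024 + 3764) = 28349/6788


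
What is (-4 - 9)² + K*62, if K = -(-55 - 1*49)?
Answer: 6617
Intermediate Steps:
K = 104 (K = -(-55 - 49) = -1*(-104) = 104)
(-4 - 9)² + K*62 = (-4 - 9)² + 104*62 = (-13)² + 6448 = 169 + 6448 = 6617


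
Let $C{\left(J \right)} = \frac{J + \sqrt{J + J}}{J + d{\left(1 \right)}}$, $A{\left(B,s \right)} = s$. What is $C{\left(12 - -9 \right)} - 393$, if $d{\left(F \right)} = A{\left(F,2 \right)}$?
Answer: $- \frac{9018}{23} + \frac{\sqrt{42}}{23} \approx -391.81$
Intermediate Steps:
$d{\left(F \right)} = 2$
$C{\left(J \right)} = \frac{J + \sqrt{2} \sqrt{J}}{2 + J}$ ($C{\left(J \right)} = \frac{J + \sqrt{J + J}}{J + 2} = \frac{J + \sqrt{2 J}}{2 + J} = \frac{J + \sqrt{2} \sqrt{J}}{2 + J}$)
$C{\left(12 - -9 \right)} - 393 = \frac{\left(12 - -9\right) + \sqrt{2} \sqrt{12 - -9}}{2 + \left(12 - -9\right)} - 393 = \frac{\left(12 + 9\right) + \sqrt{2} \sqrt{12 + 9}}{2 + \left(12 + 9\right)} - 393 = \frac{21 + \sqrt{2} \sqrt{21}}{2 + 21} - 393 = \frac{21 + \sqrt{42}}{23} - 393 = \left(\frac{21}{23} + \frac{\sqrt{42}}{23}\right) - 393 = - \frac{9018}{23} + \frac{\sqrt{42}}{23}$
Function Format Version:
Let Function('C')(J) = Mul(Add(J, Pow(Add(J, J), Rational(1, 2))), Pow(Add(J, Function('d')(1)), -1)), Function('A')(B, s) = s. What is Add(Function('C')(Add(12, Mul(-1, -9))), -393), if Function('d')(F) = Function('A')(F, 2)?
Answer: Add(Rational(-9018, 23), Mul(Rational(1, 23), Pow(42, Rational(1, 2)))) ≈ -391.81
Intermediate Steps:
Function('d')(F) = 2
Function('C')(J) = Mul(Pow(Add(2, J), -1), Add(J, Mul(Pow(2, Rational(1, 2)), Pow(J, Rational(1, 2))))) (Function('C')(J) = Mul(Add(J, Pow(Add(J, J), Rational(1, 2))), Pow(Add(J, 2), -1)) = Mul(Add(J, Pow(Mul(2, J), Rational(1, 2))), Pow(Add(2, J), -1)) = Mul(Add(J, Mul(Pow(2, Rational(1, 2)), Pow(J, Rational(1, 2)))), Pow(Add(2, J), -1)) = Mul(Pow(Add(2, J), -1), Add(J, Mul(Pow(2, Rational(1, 2)), Pow(J, Rational(1, 2))))))
Add(Function('C')(Add(12, Mul(-1, -9))), -393) = Add(Mul(Pow(Add(2, Add(12, Mul(-1, -9))), -1), Add(Add(12, Mul(-1, -9)), Mul(Pow(2, Rational(1, 2)), Pow(Add(12, Mul(-1, -9)), Rational(1, 2))))), -393) = Add(Mul(Pow(Add(2, Add(12, 9)), -1), Add(Add(12, 9), Mul(Pow(2, Rational(1, 2)), Pow(Add(12, 9), Rational(1, 2))))), -393) = Add(Mul(Pow(Add(2, 21), -1), Add(21, Mul(Pow(2, Rational(1, 2)), Pow(21, Rational(1, 2))))), -393) = Add(Mul(Pow(23, -1), Add(21, Pow(42, Rational(1, 2)))), -393) = Add(Mul(Rational(1, 23), Add(21, Pow(42, Rational(1, 2)))), -393) = Add(Add(Rational(21, 23), Mul(Rational(1, 23), Pow(42, Rational(1, 2)))), -393) = Add(Rational(-9018, 23), Mul(Rational(1, 23), Pow(42, Rational(1, 2))))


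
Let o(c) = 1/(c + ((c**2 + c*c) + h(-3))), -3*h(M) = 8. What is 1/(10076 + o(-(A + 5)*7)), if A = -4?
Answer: 265/2670143 ≈ 9.9246e-5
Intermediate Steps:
h(M) = -8/3 (h(M) = -1/3*8 = -8/3)
o(c) = 1/(-8/3 + c + 2*c**2) (o(c) = 1/(c + ((c**2 + c*c) - 8/3)) = 1/(c + ((c**2 + c**2) - 8/3)) = 1/(c + (2*c**2 - 8/3)) = 1/(c + (-8/3 + 2*c**2)) = 1/(-8/3 + c + 2*c**2))
1/(10076 + o(-(A + 5)*7)) = 1/(10076 + 3/(-8 + 3*(-(-4 + 5)*7) + 6*(-(-4 + 5)*7)**2)) = 1/(10076 + 3/(-8 + 3*(-1*1*7) + 6*(-1*1*7)**2)) = 1/(10076 + 3/(-8 + 3*(-1*7) + 6*(-1*7)**2)) = 1/(10076 + 3/(-8 + 3*(-7) + 6*(-7)**2)) = 1/(10076 + 3/(-8 - 21 + 6*49)) = 1/(10076 + 3/(-8 - 21 + 294)) = 1/(10076 + 3/265) = 1/(2670143/265) = 265/2670143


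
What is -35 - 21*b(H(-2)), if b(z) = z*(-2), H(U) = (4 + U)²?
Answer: 133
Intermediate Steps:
b(z) = -2*z
-35 - 21*b(H(-2)) = -35 - (-42)*(4 - 2)² = -35 - (-42)*2² = -35 - (-42)*4 = -35 - 21*(-8) = -35 + 168 = 133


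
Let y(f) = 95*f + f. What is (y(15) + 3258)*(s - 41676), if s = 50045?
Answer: 39317562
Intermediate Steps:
y(f) = 96*f
(y(15) + 3258)*(s - 41676) = (96*15 + 3258)*(50045 - 41676) = (1440 + 3258)*8369 = 4698*8369 = 39317562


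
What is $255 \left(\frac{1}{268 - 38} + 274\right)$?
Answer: $\frac{3214071}{46} \approx 69871.0$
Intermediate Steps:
$255 \left(\frac{1}{268 - 38} + 274\right) = 255 \left(\frac{1}{230} + 274\right) = 255 \cdot \frac{63021}{230} = \frac{3214071}{46}$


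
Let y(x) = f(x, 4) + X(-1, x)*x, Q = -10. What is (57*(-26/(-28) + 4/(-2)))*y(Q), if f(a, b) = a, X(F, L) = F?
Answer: 0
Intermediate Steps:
y(x) = 0 (y(x) = x - x = 0)
(57*(-26/(-28) + 4/(-2)))*y(Q) = (57*(-26/(-28) + 4/(-2)))*0 = (57*(-26*(-1/28) + 4*(-1/2)))*0 = (57*(13/14 - 2))*0 = (57*(-15/14))*0 = -855/14*0 = 0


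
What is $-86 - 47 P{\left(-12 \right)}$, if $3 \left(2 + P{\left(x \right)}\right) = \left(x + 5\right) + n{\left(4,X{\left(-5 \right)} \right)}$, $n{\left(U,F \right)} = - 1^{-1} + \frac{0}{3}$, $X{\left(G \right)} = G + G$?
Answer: $\frac{400}{3} \approx 133.33$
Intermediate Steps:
$X{\left(G \right)} = 2 G$
$n{\left(U,F \right)} = -1$ ($n{\left(U,F \right)} = \left(-1\right) 1 + 0 \cdot \frac{1}{3} = -1 + 0 = -1$)
$P{\left(x \right)} = - \frac{2}{3} + \frac{x}{3}$ ($P{\left(x \right)} = -2 + \frac{\left(x + 5\right) - 1}{3} = -2 + \frac{\left(5 + x\right) - 1}{3} = -2 + \frac{4 + x}{3} = -2 + \left(\frac{4}{3} + \frac{x}{3}\right) = - \frac{2}{3} + \frac{x}{3}$)
$-86 - 47 P{\left(-12 \right)} = -86 - 47 \left(- \frac{2}{3} + \frac{1}{3} \left(-12\right)\right) = -86 - 47 \left(- \frac{2}{3} - 4\right) = -86 - - \frac{658}{3} = -86 + \frac{658}{3} = \frac{400}{3}$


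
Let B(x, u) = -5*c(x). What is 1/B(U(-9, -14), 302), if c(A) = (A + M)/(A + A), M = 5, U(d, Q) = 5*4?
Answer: -8/25 ≈ -0.32000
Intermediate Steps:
U(d, Q) = 20
c(A) = (5 + A)/(2*A) (c(A) = (A + 5)/(A + A) = (5 + A)/((2*A)) = (5 + A)*(1/(2*A)) = (5 + A)/(2*A))
B(x, u) = -5*(5 + x)/(2*x)
1/B(U(-9, -14), 302) = 1/((5/2)*(-5 - 1*20)/20) = 1/((5/2)*(1/20)*(-5 - 20)) = 1/((5/2)*(1/20)*(-25)) = 1/(-25/8) = -8/25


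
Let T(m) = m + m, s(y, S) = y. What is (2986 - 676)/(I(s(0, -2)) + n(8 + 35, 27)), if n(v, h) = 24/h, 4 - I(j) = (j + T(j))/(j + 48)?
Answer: 945/2 ≈ 472.50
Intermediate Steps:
T(m) = 2*m
I(j) = 4 - 3*j/(48 + j) (I(j) = 4 - (j + 2*j)/(j + 48) = 4 - 3*j/(48 + j))
(2986 - 676)/(I(s(0, -2)) + n(8 + 35, 27)) = (2986 - 676)/((192 + 0)/(48 + 0) + 24/27) = 2310/(192/48 + 24*(1/27)) = 2310/((1/48)*192 + 8/9) = 2310/(4 + 8/9) = 2310/(44/9) = 2310*(9/44) = 945/2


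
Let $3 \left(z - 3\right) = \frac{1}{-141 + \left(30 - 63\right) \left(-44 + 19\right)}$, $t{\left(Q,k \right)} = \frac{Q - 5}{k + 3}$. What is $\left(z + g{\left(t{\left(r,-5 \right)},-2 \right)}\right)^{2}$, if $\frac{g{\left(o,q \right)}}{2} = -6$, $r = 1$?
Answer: $\frac{341030089}{4210704} \approx 80.991$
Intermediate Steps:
$t{\left(Q,k \right)} = \frac{-5 + Q}{3 + k}$
$g{\left(o,q \right)} = -12$ ($g{\left(o,q \right)} = 2 \left(-6\right) = -12$)
$z = \frac{6157}{2052}$ ($z = 3 + \frac{1}{3 \left(-141 + \left(30 - 63\right) \left(-44 + 19\right)\right)} = 3 + \frac{1}{3 \left(-141 - -825\right)} = 3 + \frac{1}{3 \left(-141 + 825\right)} = 3 + \frac{1}{3 \cdot 684} = 3 + \frac{1}{3} \cdot \frac{1}{684} = 3 + \frac{1}{2052} = \frac{6157}{2052} \approx 3.0005$)
$\left(z + g{\left(t{\left(r,-5 \right)},-2 \right)}\right)^{2} = \left(\frac{6157}{2052} - 12\right)^{2} = \left(- \frac{18467}{2052}\right)^{2} = \frac{341030089}{4210704}$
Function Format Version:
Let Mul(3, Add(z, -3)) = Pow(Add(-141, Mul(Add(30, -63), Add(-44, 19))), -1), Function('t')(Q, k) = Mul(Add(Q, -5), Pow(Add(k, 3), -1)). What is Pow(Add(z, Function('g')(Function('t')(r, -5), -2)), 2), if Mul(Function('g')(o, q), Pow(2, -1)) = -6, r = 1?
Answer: Rational(341030089, 4210704) ≈ 80.991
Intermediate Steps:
Function('t')(Q, k) = Mul(Pow(Add(3, k), -1), Add(-5, Q)) (Function('t')(Q, k) = Mul(Add(-5, Q), Pow(Add(3, k), -1)) = Mul(Pow(Add(3, k), -1), Add(-5, Q)))
Function('g')(o, q) = -12 (Function('g')(o, q) = Mul(2, -6) = -12)
z = Rational(6157, 2052) (z = Add(3, Mul(Rational(1, 3), Pow(Add(-141, Mul(Add(30, -63), Add(-44, 19))), -1))) = Add(3, Mul(Rational(1, 3), Pow(Add(-141, Mul(-33, -25)), -1))) = Add(3, Mul(Rational(1, 3), Pow(Add(-141, 825), -1))) = Add(3, Mul(Rational(1, 3), Pow(684, -1))) = Add(3, Mul(Rational(1, 3), Rational(1, 684))) = Add(3, Rational(1, 2052)) = Rational(6157, 2052) ≈ 3.0005)
Pow(Add(z, Function('g')(Function('t')(r, -5), -2)), 2) = Pow(Add(Rational(6157, 2052), -12), 2) = Pow(Rational(-18467, 2052), 2) = Rational(341030089, 4210704)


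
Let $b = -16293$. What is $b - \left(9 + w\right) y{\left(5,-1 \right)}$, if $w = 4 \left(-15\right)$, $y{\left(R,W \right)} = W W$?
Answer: $-16242$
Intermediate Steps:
$y{\left(R,W \right)} = W^{2}$
$w = -60$
$b - \left(9 + w\right) y{\left(5,-1 \right)} = -16293 - \left(9 - 60\right) \left(-1\right)^{2} = -16293 - \left(-51\right) 1 = -16293 - -51 = -16293 + 51 = -16242$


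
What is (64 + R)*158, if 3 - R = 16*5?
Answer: -2054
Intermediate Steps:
R = -77 (R = 3 - 16*5 = 3 - 1*80 = 3 - 80 = -77)
(64 + R)*158 = (64 - 77)*158 = -13*158 = -2054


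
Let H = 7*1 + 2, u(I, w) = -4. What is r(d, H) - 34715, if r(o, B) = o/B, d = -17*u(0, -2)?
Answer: -312367/9 ≈ -34707.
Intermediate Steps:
d = 68 (d = -17*(-4) = 68)
H = 9 (H = 7 + 2 = 9)
r(o, B) = o/B
r(d, H) - 34715 = 68/9 - 34715 = -312367/9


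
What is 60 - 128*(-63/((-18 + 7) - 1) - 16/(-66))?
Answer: -21220/33 ≈ -643.03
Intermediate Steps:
60 - 128*(-63/((-18 + 7) - 1) - 16/(-66)) = 60 - 128*(-63/(-11 - 1) - 16*(-1/66)) = 60 - 128*(-63/(-12) + 8/33) = 60 - 128*(-63*(-1/12) + 8/33) = 60 - 128*(21/4 + 8/33) = 60 - 128*725/132 = 60 - 23200/33 = -21220/33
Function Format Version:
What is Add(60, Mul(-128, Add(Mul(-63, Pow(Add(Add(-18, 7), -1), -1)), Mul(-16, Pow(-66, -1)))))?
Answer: Rational(-21220, 33) ≈ -643.03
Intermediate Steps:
Add(60, Mul(-128, Add(Mul(-63, Pow(Add(Add(-18, 7), -1), -1)), Mul(-16, Pow(-66, -1))))) = Add(60, Mul(-128, Add(Mul(-63, Pow(Add(-11, -1), -1)), Mul(-16, Rational(-1, 66))))) = Add(60, Mul(-128, Add(Mul(-63, Pow(-12, -1)), Rational(8, 33)))) = Add(60, Mul(-128, Add(Mul(-63, Rational(-1, 12)), Rational(8, 33)))) = Add(60, Mul(-128, Add(Rational(21, 4), Rational(8, 33)))) = Add(60, Mul(-128, Rational(725, 132))) = Add(60, Rational(-23200, 33)) = Rational(-21220, 33)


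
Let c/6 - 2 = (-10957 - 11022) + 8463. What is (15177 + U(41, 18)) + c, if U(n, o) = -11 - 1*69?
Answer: -65987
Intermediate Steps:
U(n, o) = -80 (U(n, o) = -11 - 69 = -80)
c = -81084 (c = 12 + 6*((-10957 - 11022) + 8463) = 12 + 6*(-21979 + 8463) = 12 + 6*(-13516) = 12 - 81096 = -81084)
(15177 + U(41, 18)) + c = (15177 - 80) - 81084 = 15097 - 81084 = -65987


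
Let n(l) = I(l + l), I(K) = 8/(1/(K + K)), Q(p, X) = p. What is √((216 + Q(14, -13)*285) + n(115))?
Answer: √7886 ≈ 88.803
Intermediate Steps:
I(K) = 16*K (I(K) = 8/(1/(2*K)) = 8/((1/(2*K))) = 8*(2*K) = 16*K)
n(l) = 32*l (n(l) = 16*(l + l) = 16*(2*l) = 32*l)
√((216 + Q(14, -13)*285) + n(115)) = √((216 + 14*285) + 32*115) = √((216 + 3990) + 3680) = √(4206 + 3680) = √7886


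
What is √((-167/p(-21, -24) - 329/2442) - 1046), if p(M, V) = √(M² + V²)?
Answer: √(-79659178726578 - 37511547348*√113)/275946 ≈ 32.425*I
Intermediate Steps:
√((-167/p(-21, -24) - 329/2442) - 1046) = √((-167/√((-21)² + (-24)²) - 329/2442) - 1046) = √((-167/√(441 + 576) - 329*1/2442) - 1046) = √((-167*√113/339 - 329/2442) - 1046) = √((-329/2442 - 167*√113/339) - 1046) = √(-2554661/2442 - 167*√113/339)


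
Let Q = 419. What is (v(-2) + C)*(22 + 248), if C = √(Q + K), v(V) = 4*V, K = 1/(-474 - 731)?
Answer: -2160 + 54*√608397270/241 ≈ 3366.8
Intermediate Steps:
K = -1/1205 (K = 1/(-1205) = -1/1205 ≈ -0.00082988)
C = √608397270/1205 (C = √(419 - 1/1205) = √(504894/1205) = √608397270/1205 ≈ 20.469)
(v(-2) + C)*(22 + 248) = (4*(-2) + √608397270/1205)*(22 + 248) = (-8 + √608397270/1205)*270 = -2160 + 54*√608397270/241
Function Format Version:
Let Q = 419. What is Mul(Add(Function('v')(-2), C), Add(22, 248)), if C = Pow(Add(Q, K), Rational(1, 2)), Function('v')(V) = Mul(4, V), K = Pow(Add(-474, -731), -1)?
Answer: Add(-2160, Mul(Rational(54, 241), Pow(608397270, Rational(1, 2)))) ≈ 3366.8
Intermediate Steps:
K = Rational(-1, 1205) (K = Pow(-1205, -1) = Rational(-1, 1205) ≈ -0.00082988)
C = Mul(Rational(1, 1205), Pow(608397270, Rational(1, 2))) (C = Pow(Add(419, Rational(-1, 1205)), Rational(1, 2)) = Pow(Rational(504894, 1205), Rational(1, 2)) = Mul(Rational(1, 1205), Pow(608397270, Rational(1, 2))) ≈ 20.469)
Mul(Add(Function('v')(-2), C), Add(22, 248)) = Mul(Add(Mul(4, -2), Mul(Rational(1, 1205), Pow(608397270, Rational(1, 2)))), Add(22, 248)) = Mul(Add(-8, Mul(Rational(1, 1205), Pow(608397270, Rational(1, 2)))), 270) = Add(-2160, Mul(Rational(54, 241), Pow(608397270, Rational(1, 2))))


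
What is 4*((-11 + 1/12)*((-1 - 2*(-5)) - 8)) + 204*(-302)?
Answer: -184955/3 ≈ -61652.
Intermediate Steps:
4*((-11 + 1/12)*((-1 - 2*(-5)) - 8)) + 204*(-302) = 4*((-11 + 1/12)*((-1 + 10) - 8)) - 61608 = 4*(-131*(9 - 8)/12) - 61608 = 4*(-131/12*1) - 61608 = 4*(-131/12) - 61608 = -131/3 - 61608 = -184955/3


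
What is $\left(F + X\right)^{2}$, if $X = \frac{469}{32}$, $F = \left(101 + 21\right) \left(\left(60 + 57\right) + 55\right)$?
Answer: $\frac{451526209849}{1024} \approx 4.4094 \cdot 10^{8}$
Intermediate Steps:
$F = 20984$ ($F = 122 \left(117 + 55\right) = 122 \cdot 172 = 20984$)
$X = \frac{469}{32}$ ($X = 469 \cdot \frac{1}{32} = \frac{469}{32} \approx 14.656$)
$\left(F + X\right)^{2} = \left(20984 + \frac{469}{32}\right)^{2} = \left(\frac{671957}{32}\right)^{2} = \frac{451526209849}{1024}$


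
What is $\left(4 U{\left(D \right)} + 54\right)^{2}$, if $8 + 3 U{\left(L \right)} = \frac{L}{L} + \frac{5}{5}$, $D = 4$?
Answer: $2116$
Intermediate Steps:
$U{\left(L \right)} = -2$ ($U{\left(L \right)} = - \frac{8}{3} + \frac{\frac{L}{L} + \frac{5}{5}}{3} = - \frac{8}{3} + \frac{1 + 5 \cdot \frac{1}{5}}{3} = - \frac{8}{3} + \frac{1 + 1}{3} = - \frac{8}{3} + \frac{1}{3} \cdot 2 = - \frac{8}{3} + \frac{2}{3} = -2$)
$\left(4 U{\left(D \right)} + 54\right)^{2} = \left(4 \left(-2\right) + 54\right)^{2} = \left(-8 + 54\right)^{2} = 46^{2} = 2116$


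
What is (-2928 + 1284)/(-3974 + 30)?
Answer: 411/986 ≈ 0.41684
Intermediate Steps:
(-2928 + 1284)/(-3974 + 30) = -1644/(-3944) = -1644*(-1/3944) = 411/986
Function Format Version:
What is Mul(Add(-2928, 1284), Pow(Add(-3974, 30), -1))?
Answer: Rational(411, 986) ≈ 0.41684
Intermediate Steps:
Mul(Add(-2928, 1284), Pow(Add(-3974, 30), -1)) = Mul(-1644, Pow(-3944, -1)) = Mul(-1644, Rational(-1, 3944)) = Rational(411, 986)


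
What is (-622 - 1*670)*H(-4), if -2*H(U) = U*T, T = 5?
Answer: -12920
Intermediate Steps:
H(U) = -5*U/2 (H(U) = -U*5/2 = -5*U/2)
(-622 - 1*670)*H(-4) = (-622 - 1*670)*(-5/2*(-4)) = (-622 - 670)*10 = -1292*10 = -12920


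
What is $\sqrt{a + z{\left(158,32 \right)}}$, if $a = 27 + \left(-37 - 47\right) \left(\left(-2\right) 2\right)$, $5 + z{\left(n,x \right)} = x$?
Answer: $\sqrt{390} \approx 19.748$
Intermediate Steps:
$z{\left(n,x \right)} = -5 + x$
$a = 363$ ($a = 27 + \left(-37 - 47\right) \left(-4\right) = 27 - -336 = 27 + 336 = 363$)
$\sqrt{a + z{\left(158,32 \right)}} = \sqrt{363 + \left(-5 + 32\right)} = \sqrt{363 + 27} = \sqrt{390}$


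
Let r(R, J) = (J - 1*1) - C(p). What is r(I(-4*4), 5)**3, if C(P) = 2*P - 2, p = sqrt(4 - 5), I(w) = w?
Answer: 144 - 208*I ≈ 144.0 - 208.0*I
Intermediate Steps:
p = I (p = sqrt(-1) = I ≈ 1.0*I)
C(P) = -2 + 2*P
r(R, J) = 1 + J - 2*I (r(R, J) = (J - 1*1) - (-2 + 2*I) = (J - 1) + (2 - 2*I) = (-1 + J) + (2 - 2*I) = 1 + J - 2*I)
r(I(-4*4), 5)**3 = (1 + 5 - 2*I)**3 = (6 - 2*I)**3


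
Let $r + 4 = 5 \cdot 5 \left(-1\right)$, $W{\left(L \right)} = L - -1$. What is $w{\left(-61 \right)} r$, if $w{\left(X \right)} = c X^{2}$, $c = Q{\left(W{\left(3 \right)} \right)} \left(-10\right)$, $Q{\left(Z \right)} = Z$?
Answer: $4316360$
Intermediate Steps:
$W{\left(L \right)} = 1 + L$ ($W{\left(L \right)} = L + 1 = 1 + L$)
$c = -40$ ($c = \left(1 + 3\right) \left(-10\right) = 4 \left(-10\right) = -40$)
$w{\left(X \right)} = - 40 X^{2}$
$r = -29$ ($r = -4 + 5 \cdot 5 \left(-1\right) = -4 + 25 \left(-1\right) = -4 - 25 = -29$)
$w{\left(-61 \right)} r = - 40 \left(-61\right)^{2} \left(-29\right) = \left(-40\right) 3721 \left(-29\right) = \left(-148840\right) \left(-29\right) = 4316360$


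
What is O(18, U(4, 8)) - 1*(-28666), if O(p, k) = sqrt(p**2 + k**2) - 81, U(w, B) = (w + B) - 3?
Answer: 28585 + 9*sqrt(5) ≈ 28605.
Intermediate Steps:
U(w, B) = -3 + B + w (U(w, B) = (B + w) - 3 = -3 + B + w)
O(p, k) = -81 + sqrt(k**2 + p**2) (O(p, k) = sqrt(k**2 + p**2) - 81 = -81 + sqrt(k**2 + p**2))
O(18, U(4, 8)) - 1*(-28666) = (-81 + sqrt((-3 + 8 + 4)**2 + 18**2)) - 1*(-28666) = (-81 + sqrt(9**2 + 324)) + 28666 = (-81 + sqrt(81 + 324)) + 28666 = (-81 + sqrt(405)) + 28666 = (-81 + 9*sqrt(5)) + 28666 = 28585 + 9*sqrt(5)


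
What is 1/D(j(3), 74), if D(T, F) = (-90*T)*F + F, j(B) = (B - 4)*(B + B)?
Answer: 1/40034 ≈ 2.4979e-5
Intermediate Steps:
j(B) = 2*B*(-4 + B) (j(B) = (-4 + B)*(2*B) = 2*B*(-4 + B))
D(T, F) = F - 90*F*T (D(T, F) = -90*F*T + F = F - 90*F*T)
1/D(j(3), 74) = 1/(74*(1 - 180*3*(-4 + 3))) = 1/(74*(1 - 180*3*(-1))) = 1/(74*(1 - 90*(-6))) = 1/(74*(1 + 540)) = 1/(74*541) = 1/40034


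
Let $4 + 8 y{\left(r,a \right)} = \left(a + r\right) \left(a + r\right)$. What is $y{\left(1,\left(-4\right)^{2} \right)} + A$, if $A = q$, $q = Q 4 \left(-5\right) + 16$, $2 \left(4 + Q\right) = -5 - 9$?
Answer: $\frac{2173}{8} \approx 271.63$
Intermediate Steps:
$Q = -11$ ($Q = -4 + \frac{-5 - 9}{2} = -4 + \frac{1}{2} \left(-14\right) = -4 - 7 = -11$)
$q = 236$ ($q = - 11 \cdot 4 \left(-5\right) + 16 = \left(-11\right) \left(-20\right) + 16 = 220 + 16 = 236$)
$y{\left(r,a \right)} = - \frac{1}{2} + \frac{\left(a + r\right)^{2}}{8}$ ($y{\left(r,a \right)} = - \frac{1}{2} + \frac{\left(a + r\right) \left(a + r\right)}{8} = - \frac{1}{2} + \frac{\left(a + r\right)^{2}}{8}$)
$A = 236$
$y{\left(1,\left(-4\right)^{2} \right)} + A = \left(- \frac{1}{2} + \frac{\left(\left(-4\right)^{2} + 1\right)^{2}}{8}\right) + 236 = \left(- \frac{1}{2} + \frac{\left(16 + 1\right)^{2}}{8}\right) + 236 = \left(- \frac{1}{2} + \frac{17^{2}}{8}\right) + 236 = \left(- \frac{1}{2} + \frac{1}{8} \cdot 289\right) + 236 = \left(- \frac{1}{2} + \frac{289}{8}\right) + 236 = \frac{285}{8} + 236 = \frac{2173}{8}$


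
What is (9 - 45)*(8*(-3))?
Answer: 864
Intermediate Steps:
(9 - 45)*(8*(-3)) = -36*(-24) = 864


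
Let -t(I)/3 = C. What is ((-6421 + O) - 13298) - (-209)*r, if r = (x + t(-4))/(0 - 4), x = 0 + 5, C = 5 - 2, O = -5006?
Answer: -24516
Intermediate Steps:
C = 3
x = 5
t(I) = -9 (t(I) = -3*3 = -9)
r = 1 (r = (5 - 9)/(0 - 4) = -4/(-4) = -4*(-¼) = 1)
((-6421 + O) - 13298) - (-209)*r = ((-6421 - 5006) - 13298) - (-209) = (-11427 - 13298) - 1*(-209) = -24725 + 209 = -24516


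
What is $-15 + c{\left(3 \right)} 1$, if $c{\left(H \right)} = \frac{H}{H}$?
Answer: $-14$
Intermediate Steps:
$c{\left(H \right)} = 1$
$-15 + c{\left(3 \right)} 1 = -15 + 1 \cdot 1 = -15 + 1 = -14$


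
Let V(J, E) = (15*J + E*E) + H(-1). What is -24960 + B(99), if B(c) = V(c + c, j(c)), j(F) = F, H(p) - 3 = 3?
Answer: -12183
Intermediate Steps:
H(p) = 6 (H(p) = 3 + 3 = 6)
V(J, E) = 6 + E² + 15*J (V(J, E) = (15*J + E*E) + 6 = (15*J + E²) + 6 = (E² + 15*J) + 6 = 6 + E² + 15*J)
B(c) = 6 + c² + 30*c (B(c) = 6 + c² + 15*(c + c) = 6 + c² + 15*(2*c) = 6 + c² + 30*c)
-24960 + B(99) = -24960 + (6 + 99² + 30*99) = -24960 + (6 + 9801 + 2970) = -24960 + 12777 = -12183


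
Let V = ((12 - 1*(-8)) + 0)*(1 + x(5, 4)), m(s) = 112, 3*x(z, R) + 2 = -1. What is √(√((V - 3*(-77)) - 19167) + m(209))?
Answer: √(112 + 6*I*√526) ≈ 12.03 + 5.7195*I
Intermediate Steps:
x(z, R) = -1 (x(z, R) = -⅔ + (⅓)*(-1) = -⅔ - ⅓ = -1)
V = 0 (V = ((12 - 1*(-8)) + 0)*(1 - 1) = ((12 + 8) + 0)*0 = (20 + 0)*0 = 20*0 = 0)
√(√((V - 3*(-77)) - 19167) + m(209)) = √(√((0 - 3*(-77)) - 19167) + 112) = √(√((0 + 231) - 19167) + 112) = √(√(231 - 19167) + 112) = √(√(-18936) + 112) = √(6*I*√526 + 112) = √(112 + 6*I*√526)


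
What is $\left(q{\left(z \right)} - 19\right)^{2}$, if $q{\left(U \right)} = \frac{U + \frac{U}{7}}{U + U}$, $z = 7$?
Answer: $\frac{16641}{49} \approx 339.61$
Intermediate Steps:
$q{\left(U \right)} = \frac{4}{7}$ ($q{\left(U \right)} = \frac{U + U \frac{1}{7}}{2 U} = \left(U + \frac{U}{7}\right) \frac{1}{2 U} = \frac{8 U}{7} \frac{1}{2 U} = \frac{4}{7}$)
$\left(q{\left(z \right)} - 19\right)^{2} = \left(\frac{4}{7} - 19\right)^{2} = \left(- \frac{129}{7}\right)^{2} = \frac{16641}{49}$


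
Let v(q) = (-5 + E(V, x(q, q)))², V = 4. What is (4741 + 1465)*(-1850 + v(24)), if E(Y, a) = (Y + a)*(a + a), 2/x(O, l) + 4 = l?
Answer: -14215832857/1250 ≈ -1.1373e+7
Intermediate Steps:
x(O, l) = 2/(-4 + l)
E(Y, a) = 2*a*(Y + a) (E(Y, a) = (Y + a)*(2*a) = 2*a*(Y + a))
v(q) = (-5 + 4*(4 + 2/(-4 + q))/(-4 + q))² (v(q) = (-5 + 2*(2/(-4 + q))*(4 + 2/(-4 + q)))² = (-5 + 4*(4 + 2/(-4 + q))/(-4 + q))²)
(4741 + 1465)*(-1850 + v(24)) = (4741 + 1465)*(-1850 + (-56 - 5*(-4 + 24)² + 16*24)²/(-4 + 24)⁴) = 6206*(-1850 + (-56 - 5*20² + 384)²/20⁴) = 6206*(-1850 + (-56 - 5*400 + 384)²/160000) = 6206*(-1850 + (-56 - 2000 + 384)²/160000) = 6206*(-1850 + (1/160000)*(-1672)²) = 6206*(-1850 + (1/160000)*2795584) = 6206*(-1850 + 43681/2500) = 6206*(-4581319/2500) = -14215832857/1250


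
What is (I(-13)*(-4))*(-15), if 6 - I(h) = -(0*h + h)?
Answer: -420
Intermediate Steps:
I(h) = 6 + h (I(h) = 6 - (-1)*(0*h + h) = 6 - (-1)*(0 + h) = 6 - (-1)*h = 6 + h)
(I(-13)*(-4))*(-15) = ((6 - 13)*(-4))*(-15) = -7*(-4)*(-15) = 28*(-15) = -420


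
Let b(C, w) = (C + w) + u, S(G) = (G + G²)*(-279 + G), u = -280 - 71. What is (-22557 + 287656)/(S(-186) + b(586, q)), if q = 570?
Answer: -265099/15999845 ≈ -0.016569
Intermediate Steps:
u = -351
S(G) = (-279 + G)*(G + G²)
b(C, w) = -351 + C + w (b(C, w) = (C + w) - 351 = -351 + C + w)
(-22557 + 287656)/(S(-186) + b(586, q)) = (-22557 + 287656)/(-186*(-279 + (-186)² - 278*(-186)) + (-351 + 586 + 570)) = 265099/(-186*(-279 + 34596 + 51708) + 805) = 265099/(-186*86025 + 805) = 265099/(-16000650 + 805) = 265099/(-15999845) = 265099*(-1/15999845) = -265099/15999845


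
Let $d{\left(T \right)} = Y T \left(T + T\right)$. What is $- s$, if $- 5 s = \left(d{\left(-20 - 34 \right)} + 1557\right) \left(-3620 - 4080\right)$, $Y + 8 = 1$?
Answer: $60471180$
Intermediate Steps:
$Y = -7$ ($Y = -8 + 1 = -7$)
$d{\left(T \right)} = - 14 T^{2}$ ($d{\left(T \right)} = - 7 T \left(T + T\right) = - 7 T 2 T = - 14 T^{2}$)
$s = -60471180$ ($s = - \frac{\left(- 14 \left(-20 - 34\right)^{2} + 1557\right) \left(-3620 - 4080\right)}{5} = - \frac{\left(- 14 \left(-20 - 34\right)^{2} + 1557\right) \left(-7700\right)}{5} = - \frac{\left(- 14 \left(-54\right)^{2} + 1557\right) \left(-7700\right)}{5} = - \frac{\left(\left(-14\right) 2916 + 1557\right) \left(-7700\right)}{5} = - \frac{\left(-40824 + 1557\right) \left(-7700\right)}{5} = - \frac{\left(-39267\right) \left(-7700\right)}{5} = \left(- \frac{1}{5}\right) 302355900 = -60471180$)
$- s = \left(-1\right) \left(-60471180\right) = 60471180$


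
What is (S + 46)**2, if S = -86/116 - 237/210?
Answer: 2006323264/1030225 ≈ 1947.5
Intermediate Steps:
S = -1898/1015 (S = -86*1/116 - 237*1/210 = -43/58 - 79/70 = -1898/1015 ≈ -1.8700)
(S + 46)**2 = (-1898/1015 + 46)**2 = (44792/1015)**2 = 2006323264/1030225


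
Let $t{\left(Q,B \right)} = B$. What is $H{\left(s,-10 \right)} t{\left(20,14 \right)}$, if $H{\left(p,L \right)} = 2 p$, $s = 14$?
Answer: $392$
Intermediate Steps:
$H{\left(s,-10 \right)} t{\left(20,14 \right)} = 2 \cdot 14 \cdot 14 = 28 \cdot 14 = 392$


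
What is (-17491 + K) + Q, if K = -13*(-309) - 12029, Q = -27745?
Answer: -53248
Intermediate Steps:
K = -8012 (K = 4017 - 12029 = -8012)
(-17491 + K) + Q = (-17491 - 8012) - 27745 = -25503 - 27745 = -53248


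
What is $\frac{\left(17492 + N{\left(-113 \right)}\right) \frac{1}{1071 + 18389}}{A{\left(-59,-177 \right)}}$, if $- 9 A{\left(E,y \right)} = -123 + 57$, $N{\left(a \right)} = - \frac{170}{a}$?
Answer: $\frac{269559}{2198980} \approx 0.12258$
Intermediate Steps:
$A{\left(E,y \right)} = \frac{22}{3}$ ($A{\left(E,y \right)} = - \frac{-123 + 57}{9} = \left(- \frac{1}{9}\right) \left(-66\right) = \frac{22}{3}$)
$\frac{\left(17492 + N{\left(-113 \right)}\right) \frac{1}{1071 + 18389}}{A{\left(-59,-177 \right)}} = \frac{\left(17492 - \frac{170}{-113}\right) \frac{1}{1071 + 18389}}{\frac{22}{3}} = \frac{17492 - - \frac{170}{113}}{19460} \cdot \frac{3}{22} = \left(17492 + \frac{170}{113}\right) \frac{1}{19460} \cdot \frac{3}{22} = \frac{1976766}{113} \cdot \frac{1}{19460} \cdot \frac{3}{22} = \frac{988383}{1099490} \cdot \frac{3}{22} = \frac{269559}{2198980}$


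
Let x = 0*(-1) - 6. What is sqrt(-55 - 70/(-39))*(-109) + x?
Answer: -6 - 545*I*sqrt(3237)/39 ≈ -6.0 - 795.07*I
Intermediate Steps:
x = -6 (x = 0 - 6 = -6)
sqrt(-55 - 70/(-39))*(-109) + x = sqrt(-55 - 70/(-39))*(-109) - 6 = sqrt(-55 - 70*(-1/39))*(-109) - 6 = sqrt(-55 + 70/39)*(-109) - 6 = sqrt(-2075/39)*(-109) - 6 = (5*I*sqrt(3237)/39)*(-109) - 6 = -545*I*sqrt(3237)/39 - 6 = -6 - 545*I*sqrt(3237)/39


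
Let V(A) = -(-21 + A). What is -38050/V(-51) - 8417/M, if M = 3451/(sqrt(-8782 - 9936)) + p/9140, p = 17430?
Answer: -2034679399808809/3675648548196 - 1733271684538*I*sqrt(382)/102101348561 ≈ -553.56 - 331.79*I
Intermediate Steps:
V(A) = 21 - A
M = 1743/914 - 493*I*sqrt(382)/382 (M = 3451/(sqrt(-8782 - 9936)) + 17430/9140 = 3451/(sqrt(-18718)) + 17430*(1/9140) = 3451/((7*I*sqrt(382))) + 1743/914 = 3451*(-I*sqrt(382)/2674) + 1743/914 = -493*I*sqrt(382)/382 + 1743/914 = 1743/914 - 493*I*sqrt(382)/382 ≈ 1.907 - 25.224*I)
-38050/V(-51) - 8417/M = -38050/(21 - 1*(-51)) - 8417/(1743/914 - 493*I*sqrt(382)/382) = -38050/(21 + 51) - 8417/(1743/914 - 493*I*sqrt(382)/382) = -38050/72 - 8417/(1743/914 - 493*I*sqrt(382)/382) = -38050*1/72 - 8417/(1743/914 - 493*I*sqrt(382)/382) = -19025/36 - 8417/(1743/914 - 493*I*sqrt(382)/382)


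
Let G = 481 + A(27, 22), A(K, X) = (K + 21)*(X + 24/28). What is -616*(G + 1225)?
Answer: -1726736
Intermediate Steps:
A(K, X) = (21 + K)*(6/7 + X) (A(K, X) = (21 + K)*(X + 24*(1/28)) = (21 + K)*(X + 6/7) = (21 + K)*(6/7 + X))
G = 11047/7 (G = 481 + (18 + 21*22 + (6/7)*27 + 27*22) = 481 + (18 + 462 + 162/7 + 594) = 481 + 7680/7 = 11047/7 ≈ 1578.1)
-616*(G + 1225) = -616*(11047/7 + 1225) = -616*19622/7 = -1726736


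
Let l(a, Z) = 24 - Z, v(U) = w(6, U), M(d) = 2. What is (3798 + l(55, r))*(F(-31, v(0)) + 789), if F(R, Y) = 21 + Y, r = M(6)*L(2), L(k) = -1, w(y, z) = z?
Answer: 3097440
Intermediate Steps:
v(U) = U
r = -2 (r = 2*(-1) = -2)
(3798 + l(55, r))*(F(-31, v(0)) + 789) = (3798 + (24 - 1*(-2)))*((21 + 0) + 789) = (3798 + (24 + 2))*(21 + 789) = (3798 + 26)*810 = 3824*810 = 3097440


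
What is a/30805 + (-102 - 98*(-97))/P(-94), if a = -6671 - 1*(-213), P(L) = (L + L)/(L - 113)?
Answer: 14991165359/1447835 ≈ 10354.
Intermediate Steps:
P(L) = 2*L/(-113 + L) (P(L) = (2*L)/(-113 + L) = 2*L/(-113 + L))
a = -6458 (a = -6671 + 213 = -6458)
a/30805 + (-102 - 98*(-97))/P(-94) = -6458/30805 + (-102 - 98*(-97))/((2*(-94)/(-113 - 94))) = -6458*1/30805 + (-102 + 9506)/((2*(-94)/(-207))) = -6458/30805 + 9404/((2*(-94)*(-1/207))) = -6458/30805 + 9404/(188/207) = -6458/30805 + 9404*(207/188) = -6458/30805 + 486657/47 = 14991165359/1447835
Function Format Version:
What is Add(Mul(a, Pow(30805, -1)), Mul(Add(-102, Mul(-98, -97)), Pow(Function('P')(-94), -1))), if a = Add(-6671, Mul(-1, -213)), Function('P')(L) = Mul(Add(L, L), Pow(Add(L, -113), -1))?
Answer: Rational(14991165359, 1447835) ≈ 10354.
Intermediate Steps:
Function('P')(L) = Mul(2, L, Pow(Add(-113, L), -1)) (Function('P')(L) = Mul(Mul(2, L), Pow(Add(-113, L), -1)) = Mul(2, L, Pow(Add(-113, L), -1)))
a = -6458 (a = Add(-6671, 213) = -6458)
Add(Mul(a, Pow(30805, -1)), Mul(Add(-102, Mul(-98, -97)), Pow(Function('P')(-94), -1))) = Add(Mul(-6458, Pow(30805, -1)), Mul(Add(-102, Mul(-98, -97)), Pow(Mul(2, -94, Pow(Add(-113, -94), -1)), -1))) = Add(Mul(-6458, Rational(1, 30805)), Mul(Add(-102, 9506), Pow(Mul(2, -94, Pow(-207, -1)), -1))) = Add(Rational(-6458, 30805), Mul(9404, Pow(Mul(2, -94, Rational(-1, 207)), -1))) = Add(Rational(-6458, 30805), Mul(9404, Pow(Rational(188, 207), -1))) = Add(Rational(-6458, 30805), Mul(9404, Rational(207, 188))) = Add(Rational(-6458, 30805), Rational(486657, 47)) = Rational(14991165359, 1447835)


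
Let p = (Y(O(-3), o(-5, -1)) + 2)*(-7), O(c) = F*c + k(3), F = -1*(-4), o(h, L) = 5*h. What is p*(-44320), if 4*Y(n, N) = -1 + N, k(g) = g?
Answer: -1396080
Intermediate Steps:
F = 4
O(c) = 3 + 4*c (O(c) = 4*c + 3 = 3 + 4*c)
Y(n, N) = -¼ + N/4 (Y(n, N) = (-1 + N)/4 = -¼ + N/4)
p = 63/2 (p = ((-¼ + (5*(-5))/4) + 2)*(-7) = ((-¼ + (¼)*(-25)) + 2)*(-7) = ((-¼ - 25/4) + 2)*(-7) = (-13/2 + 2)*(-7) = -9/2*(-7) = 63/2 ≈ 31.500)
p*(-44320) = (63/2)*(-44320) = -1396080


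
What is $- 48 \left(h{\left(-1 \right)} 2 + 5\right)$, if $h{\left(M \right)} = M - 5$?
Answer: $336$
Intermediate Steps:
$h{\left(M \right)} = -5 + M$
$- 48 \left(h{\left(-1 \right)} 2 + 5\right) = - 48 \left(\left(-5 - 1\right) 2 + 5\right) = - 48 \left(\left(-6\right) 2 + 5\right) = - 48 \left(-12 + 5\right) = \left(-48\right) \left(-7\right) = 336$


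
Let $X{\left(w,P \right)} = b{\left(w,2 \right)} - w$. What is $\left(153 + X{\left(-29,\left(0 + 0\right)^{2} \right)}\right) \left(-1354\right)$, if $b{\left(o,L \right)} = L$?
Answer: $-249136$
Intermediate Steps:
$X{\left(w,P \right)} = 2 - w$
$\left(153 + X{\left(-29,\left(0 + 0\right)^{2} \right)}\right) \left(-1354\right) = \left(153 + \left(2 - -29\right)\right) \left(-1354\right) = \left(153 + \left(2 + 29\right)\right) \left(-1354\right) = \left(153 + 31\right) \left(-1354\right) = 184 \left(-1354\right) = -249136$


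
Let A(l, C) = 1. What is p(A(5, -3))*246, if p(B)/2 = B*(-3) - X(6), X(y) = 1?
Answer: -1968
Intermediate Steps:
p(B) = -2 - 6*B (p(B) = 2*(B*(-3) - 1*1) = 2*(-3*B - 1) = 2*(-1 - 3*B) = -2 - 6*B)
p(A(5, -3))*246 = (-2 - 6*1)*246 = (-2 - 6)*246 = -8*246 = -1968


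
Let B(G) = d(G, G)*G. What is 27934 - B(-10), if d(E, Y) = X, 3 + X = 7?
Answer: 27974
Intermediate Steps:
X = 4 (X = -3 + 7 = 4)
d(E, Y) = 4
B(G) = 4*G
27934 - B(-10) = 27934 - 4*(-10) = 27934 - 1*(-40) = 27934 + 40 = 27974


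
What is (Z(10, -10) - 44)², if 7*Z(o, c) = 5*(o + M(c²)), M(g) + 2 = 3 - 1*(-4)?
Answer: 54289/49 ≈ 1107.9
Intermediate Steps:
M(g) = 5 (M(g) = -2 + (3 - 1*(-4)) = -2 + (3 + 4) = -2 + 7 = 5)
Z(o, c) = 25/7 + 5*o/7 (Z(o, c) = (5*(o + 5))/7 = (5*(5 + o))/7 = (25 + 5*o)/7 = 25/7 + 5*o/7)
(Z(10, -10) - 44)² = ((25/7 + (5/7)*10) - 44)² = ((25/7 + 50/7) - 44)² = (75/7 - 44)² = (-233/7)² = 54289/49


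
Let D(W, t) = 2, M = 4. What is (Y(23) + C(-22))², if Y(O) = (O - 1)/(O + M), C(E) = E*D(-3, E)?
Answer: 1359556/729 ≈ 1865.0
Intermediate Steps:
C(E) = 2*E (C(E) = E*2 = 2*E)
Y(O) = (-1 + O)/(4 + O) (Y(O) = (O - 1)/(O + 4) = (-1 + O)/(4 + O))
(Y(23) + C(-22))² = ((-1 + 23)/(4 + 23) + 2*(-22))² = (22/27 - 44)² = (-1166/27)² = 1359556/729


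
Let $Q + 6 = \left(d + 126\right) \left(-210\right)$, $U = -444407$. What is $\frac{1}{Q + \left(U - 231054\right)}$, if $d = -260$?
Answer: $- \frac{1}{647327} \approx -1.5448 \cdot 10^{-6}$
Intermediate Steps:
$Q = 28134$ ($Q = -6 + \left(-260 + 126\right) \left(-210\right) = -6 - -28140 = -6 + 28140 = 28134$)
$\frac{1}{Q + \left(U - 231054\right)} = \frac{1}{28134 - 675461} = \frac{1}{-647327} = - \frac{1}{647327}$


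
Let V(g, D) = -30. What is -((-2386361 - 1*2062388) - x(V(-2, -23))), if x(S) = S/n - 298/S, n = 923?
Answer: 61593066982/13845 ≈ 4.4488e+6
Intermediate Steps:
x(S) = -298/S + S/923 (x(S) = S/923 - 298/S = -298/S + S/923)
-((-2386361 - 1*2062388) - x(V(-2, -23))) = -((-2386361 - 1*2062388) - (-298/(-30) + (1/923)*(-30))) = -((-2386361 - 2062388) - (-298*(-1/30) - 30/923)) = -(-4448749 - (149/15 - 30/923)) = -(-4448749 - 1*137077/13845) = -(-4448749 - 137077/13845) = -1*(-61593066982/13845) = 61593066982/13845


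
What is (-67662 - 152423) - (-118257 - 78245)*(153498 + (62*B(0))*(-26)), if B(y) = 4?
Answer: 28895399015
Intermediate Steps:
(-67662 - 152423) - (-118257 - 78245)*(153498 + (62*B(0))*(-26)) = (-67662 - 152423) - (-118257 - 78245)*(153498 + (62*4)*(-26)) = -220085 - (-196502)*(153498 + 248*(-26)) = -220085 - (-196502)*(153498 - 6448) = -220085 - (-196502)*147050 = -220085 - 1*(-28895619100) = -220085 + 28895619100 = 28895399015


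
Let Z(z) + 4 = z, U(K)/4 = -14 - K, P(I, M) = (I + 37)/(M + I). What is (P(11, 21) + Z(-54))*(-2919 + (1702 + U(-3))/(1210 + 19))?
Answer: 405194609/2458 ≈ 1.6485e+5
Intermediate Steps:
P(I, M) = (37 + I)/(I + M)
U(K) = -56 - 4*K (U(K) = 4*(-14 - K) = -56 - 4*K)
Z(z) = -4 + z
(P(11, 21) + Z(-54))*(-2919 + (1702 + U(-3))/(1210 + 19)) = ((37 + 11)/(11 + 21) + (-4 - 54))*(-2919 + (1702 + (-56 - 4*(-3)))/(1210 + 19)) = (48/32 - 58)*(-2919 + (1702 + (-56 + 12))/1229) = ((1/32)*48 - 58)*(-2919 + (1702 - 44)*(1/1229)) = (3/2 - 58)*(-2919 + 1658*(1/1229)) = -113*(-2919 + 1658/1229)/2 = -113/2*(-3585793/1229) = 405194609/2458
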